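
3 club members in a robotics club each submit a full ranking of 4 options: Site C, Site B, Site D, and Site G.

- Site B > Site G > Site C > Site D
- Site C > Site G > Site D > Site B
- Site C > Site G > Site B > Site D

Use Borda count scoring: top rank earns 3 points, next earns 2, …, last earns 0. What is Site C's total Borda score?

Borda scores:
  Site C: 1 + 3 + 3 = 7
  Site B: 3 + 0 + 1 = 4
  Site D: 0 + 1 + 0 = 1
  Site G: 2 + 2 + 2 = 6

7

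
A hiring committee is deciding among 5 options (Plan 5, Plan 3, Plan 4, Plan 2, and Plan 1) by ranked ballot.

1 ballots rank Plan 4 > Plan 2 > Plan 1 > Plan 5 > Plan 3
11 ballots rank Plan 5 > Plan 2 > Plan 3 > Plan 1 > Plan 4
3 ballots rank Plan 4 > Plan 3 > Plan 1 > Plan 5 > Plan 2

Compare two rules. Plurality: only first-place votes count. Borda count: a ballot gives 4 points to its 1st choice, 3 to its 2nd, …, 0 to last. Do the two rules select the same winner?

Yes

Plurality first-place counts: Plan 5 11, Plan 3 0, Plan 4 4, Plan 2 0, Plan 1 0 → Plan 5.
Borda totals: Plan 5 48, Plan 3 31, Plan 4 16, Plan 2 36, Plan 1 19 → Plan 5.
The two rules agree on Plan 5.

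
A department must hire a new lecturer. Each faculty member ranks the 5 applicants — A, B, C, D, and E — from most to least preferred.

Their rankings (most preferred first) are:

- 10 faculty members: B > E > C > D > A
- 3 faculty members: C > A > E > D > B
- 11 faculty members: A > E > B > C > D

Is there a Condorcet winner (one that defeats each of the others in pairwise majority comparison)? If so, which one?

Head-to-head results (24 voters total):
A vs B: A wins 14–10.
A vs C: C wins 13–11.
A vs D: A wins 14–10.
A vs E: A wins 14–10.
B vs C: B wins 21–3.
B vs D: B wins 21–3.
B vs E: E wins 14–10.
C vs D: C wins 24–0.
C vs E: E wins 21–3.
D vs E: E wins 24–0.
No candidate beats all others: A beats B beats C beats A, a majority cycle.

No Condorcet winner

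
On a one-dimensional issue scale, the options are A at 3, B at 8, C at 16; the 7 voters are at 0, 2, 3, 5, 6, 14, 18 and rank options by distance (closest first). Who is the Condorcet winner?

With single-peaked preferences on a line, the Condorcet winner is the candidate closest to the median voter.
The median voter (position 5) is closest to A at 3.
Check: A vs C — voters closer to A: 5 of 7.

A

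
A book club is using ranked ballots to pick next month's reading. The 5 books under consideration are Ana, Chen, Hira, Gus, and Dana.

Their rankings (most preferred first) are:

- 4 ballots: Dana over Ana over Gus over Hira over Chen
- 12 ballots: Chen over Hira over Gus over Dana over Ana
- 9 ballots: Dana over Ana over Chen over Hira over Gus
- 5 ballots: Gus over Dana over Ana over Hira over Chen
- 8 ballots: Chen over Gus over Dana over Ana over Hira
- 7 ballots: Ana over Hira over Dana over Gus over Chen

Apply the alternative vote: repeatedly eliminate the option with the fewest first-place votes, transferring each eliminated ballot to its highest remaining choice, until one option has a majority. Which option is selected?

Dana

Round 1: Chen 20, Dana 13, Ana 7, Gus 5, Hira 0. Hira has the fewest and is eliminated.
Round 2: Chen 20, Dana 13, Ana 7, Gus 5. Gus has the fewest and is eliminated.
Round 3: Chen 20, Dana 18, Ana 7. Ana has the fewest and is eliminated.
Round 4: Dana 25, Chen 20. Dana has a majority.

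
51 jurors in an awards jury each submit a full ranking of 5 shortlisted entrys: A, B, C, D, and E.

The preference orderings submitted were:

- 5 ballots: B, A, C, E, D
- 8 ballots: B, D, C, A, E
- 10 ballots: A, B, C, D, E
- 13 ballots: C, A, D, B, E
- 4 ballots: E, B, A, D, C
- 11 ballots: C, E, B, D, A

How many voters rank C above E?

Ballots ranking C above E: 5+8+10+13+11 = 47.
Ballots ranking E above C: 4.
So 47 of 51 voters prefer C to E.

47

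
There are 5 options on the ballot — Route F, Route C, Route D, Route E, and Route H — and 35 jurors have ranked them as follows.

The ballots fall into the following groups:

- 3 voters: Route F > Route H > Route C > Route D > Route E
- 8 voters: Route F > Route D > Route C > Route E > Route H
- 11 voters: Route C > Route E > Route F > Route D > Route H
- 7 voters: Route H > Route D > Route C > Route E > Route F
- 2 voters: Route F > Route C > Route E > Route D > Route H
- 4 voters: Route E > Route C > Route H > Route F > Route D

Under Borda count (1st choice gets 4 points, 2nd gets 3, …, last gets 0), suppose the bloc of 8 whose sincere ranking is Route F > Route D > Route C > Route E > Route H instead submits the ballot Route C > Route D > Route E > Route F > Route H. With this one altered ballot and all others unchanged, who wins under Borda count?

Route C

Borda totals with the altered ballot: Route F 54, Route C 114, Route D 61, Route E 76, Route H 45.
The winner is unchanged: still Route C.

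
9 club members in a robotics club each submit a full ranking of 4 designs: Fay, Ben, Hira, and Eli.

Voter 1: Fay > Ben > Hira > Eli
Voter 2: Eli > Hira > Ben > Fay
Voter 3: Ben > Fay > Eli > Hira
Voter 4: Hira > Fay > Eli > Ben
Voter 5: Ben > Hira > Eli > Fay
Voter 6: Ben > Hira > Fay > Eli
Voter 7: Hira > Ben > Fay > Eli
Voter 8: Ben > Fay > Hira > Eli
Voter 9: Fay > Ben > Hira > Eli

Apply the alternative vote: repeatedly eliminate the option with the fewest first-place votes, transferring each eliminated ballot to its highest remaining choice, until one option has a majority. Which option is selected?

Round 1: Ben 4, Fay 2, Hira 2, Eli 1. Eli has the fewest and is eliminated.
Round 2: Ben 4, Hira 3, Fay 2. Fay has the fewest and is eliminated.
Round 3: Ben 6, Hira 3. Ben has a majority.

Ben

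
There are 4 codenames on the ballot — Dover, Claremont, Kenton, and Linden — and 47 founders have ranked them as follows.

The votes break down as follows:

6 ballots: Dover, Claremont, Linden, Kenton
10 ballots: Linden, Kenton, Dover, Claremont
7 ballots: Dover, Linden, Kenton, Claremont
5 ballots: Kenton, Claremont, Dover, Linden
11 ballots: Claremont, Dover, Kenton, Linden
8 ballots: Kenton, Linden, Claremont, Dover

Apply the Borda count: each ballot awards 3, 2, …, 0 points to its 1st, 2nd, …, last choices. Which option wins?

Borda scores:
  Dover: 6·3 + 10·1 + 7·3 + 5·1 + 11·2 + 8·0 = 76
  Claremont: 6·2 + 10·0 + 7·0 + 5·2 + 11·3 + 8·1 = 63
  Kenton: 6·0 + 10·2 + 7·1 + 5·3 + 11·1 + 8·3 = 77
  Linden: 6·1 + 10·3 + 7·2 + 5·0 + 11·0 + 8·2 = 66
Kenton has the highest total.

Kenton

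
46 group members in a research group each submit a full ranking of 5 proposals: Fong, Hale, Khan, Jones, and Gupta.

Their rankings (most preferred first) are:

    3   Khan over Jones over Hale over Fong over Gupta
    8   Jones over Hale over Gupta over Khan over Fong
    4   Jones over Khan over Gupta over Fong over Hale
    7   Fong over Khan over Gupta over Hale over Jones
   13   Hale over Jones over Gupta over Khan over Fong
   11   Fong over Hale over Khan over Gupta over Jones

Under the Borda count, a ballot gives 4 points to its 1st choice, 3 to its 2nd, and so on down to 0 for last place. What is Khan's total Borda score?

88

Borda scores:
  Fong: 3·1 + 8·0 + 4·1 + 7·4 + 13·0 + 11·4 = 79
  Hale: 3·2 + 8·3 + 4·0 + 7·1 + 13·4 + 11·3 = 122
  Khan: 3·4 + 8·1 + 4·3 + 7·3 + 13·1 + 11·2 = 88
  Jones: 3·3 + 8·4 + 4·4 + 7·0 + 13·3 + 11·0 = 96
  Gupta: 3·0 + 8·2 + 4·2 + 7·2 + 13·2 + 11·1 = 75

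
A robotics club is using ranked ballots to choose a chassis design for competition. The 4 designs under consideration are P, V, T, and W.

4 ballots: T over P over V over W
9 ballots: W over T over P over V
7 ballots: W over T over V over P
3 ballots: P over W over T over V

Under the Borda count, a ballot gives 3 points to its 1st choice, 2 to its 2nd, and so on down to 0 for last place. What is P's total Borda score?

Borda scores:
  P: 4·2 + 9·1 + 7·0 + 3·3 = 26
  V: 4·1 + 9·0 + 7·1 + 3·0 = 11
  T: 4·3 + 9·2 + 7·2 + 3·1 = 47
  W: 4·0 + 9·3 + 7·3 + 3·2 = 54

26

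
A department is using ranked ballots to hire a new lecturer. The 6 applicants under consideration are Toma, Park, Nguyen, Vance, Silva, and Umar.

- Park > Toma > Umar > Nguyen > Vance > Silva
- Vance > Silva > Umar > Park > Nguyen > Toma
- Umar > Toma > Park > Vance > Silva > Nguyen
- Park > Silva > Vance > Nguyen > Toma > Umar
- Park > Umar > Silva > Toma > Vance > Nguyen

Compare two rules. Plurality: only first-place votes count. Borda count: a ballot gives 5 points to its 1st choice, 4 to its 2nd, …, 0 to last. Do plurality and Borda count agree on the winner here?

Yes

Plurality first-place counts: Toma 0, Park 3, Nguyen 0, Vance 1, Silva 0, Umar 1 → Park.
Borda totals: Toma 11, Park 20, Nguyen 5, Vance 12, Silva 12, Umar 15 → Park.
The two rules agree on Park.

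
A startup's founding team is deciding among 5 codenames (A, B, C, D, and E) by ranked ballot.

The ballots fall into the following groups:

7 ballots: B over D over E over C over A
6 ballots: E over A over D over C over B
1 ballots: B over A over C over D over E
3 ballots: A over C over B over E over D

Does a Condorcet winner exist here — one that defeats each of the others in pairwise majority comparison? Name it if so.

Head-to-head results (17 voters total):
A vs B: A wins 9–8.
A vs C: A wins 10–7.
A vs D: A wins 10–7.
A vs E: E wins 13–4.
B vs C: C wins 9–8.
B vs D: B wins 11–6.
B vs E: B wins 11–6.
C vs D: D wins 13–4.
C vs E: E wins 13–4.
D vs E: E wins 9–8.
No candidate beats all others: A beats B beats E beats A, a majority cycle.

None — there is no Condorcet winner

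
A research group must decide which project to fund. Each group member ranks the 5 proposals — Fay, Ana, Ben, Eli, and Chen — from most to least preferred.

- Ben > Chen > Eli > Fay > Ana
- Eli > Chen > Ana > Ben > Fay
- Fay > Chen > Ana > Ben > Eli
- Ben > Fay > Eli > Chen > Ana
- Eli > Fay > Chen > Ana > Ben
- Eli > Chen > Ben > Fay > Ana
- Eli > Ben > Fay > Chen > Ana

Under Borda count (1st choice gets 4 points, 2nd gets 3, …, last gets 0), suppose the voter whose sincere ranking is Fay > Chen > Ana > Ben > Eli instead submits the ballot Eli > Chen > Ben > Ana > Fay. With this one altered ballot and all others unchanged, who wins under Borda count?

Eli

Borda totals with the altered ballot: Fay 10, Ana 4, Ben 16, Eli 24, Chen 16.
The winner is unchanged: still Eli.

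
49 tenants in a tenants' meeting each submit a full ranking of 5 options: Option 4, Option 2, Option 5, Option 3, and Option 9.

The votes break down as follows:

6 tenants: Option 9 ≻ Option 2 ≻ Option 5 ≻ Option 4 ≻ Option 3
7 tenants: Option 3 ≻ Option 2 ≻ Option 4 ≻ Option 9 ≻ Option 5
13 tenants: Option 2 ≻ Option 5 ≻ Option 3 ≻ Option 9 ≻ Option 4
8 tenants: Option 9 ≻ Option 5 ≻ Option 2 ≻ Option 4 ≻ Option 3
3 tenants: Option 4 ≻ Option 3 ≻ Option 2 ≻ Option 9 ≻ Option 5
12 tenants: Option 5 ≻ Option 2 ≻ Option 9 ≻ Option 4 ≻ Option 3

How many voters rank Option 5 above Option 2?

20

Ballots ranking Option 5 above Option 2: 8+12 = 20.
Ballots ranking Option 2 above Option 5: 6+7+13+3 = 29.
So 20 of 49 voters prefer Option 5 to Option 2.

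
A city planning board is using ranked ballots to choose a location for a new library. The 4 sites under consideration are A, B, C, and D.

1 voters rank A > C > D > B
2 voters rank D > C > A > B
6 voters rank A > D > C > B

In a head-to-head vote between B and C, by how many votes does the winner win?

Ballots ranking B above C: 0.
Ballots ranking C above B: 1+2+6 = 9.
C wins 9–0, a margin of 9.

9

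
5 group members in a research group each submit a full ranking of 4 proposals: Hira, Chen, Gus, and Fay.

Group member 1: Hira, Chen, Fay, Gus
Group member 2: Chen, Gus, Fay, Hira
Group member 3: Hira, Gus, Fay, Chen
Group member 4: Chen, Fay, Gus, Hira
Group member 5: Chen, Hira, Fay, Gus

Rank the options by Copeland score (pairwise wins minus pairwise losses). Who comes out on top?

Chen

Pairwise results:
  Hira vs Chen: Chen wins 3–2.
  Hira vs Gus: Hira wins 3–2.
  Hira vs Fay: Hira wins 3–2.
  Chen vs Gus: Chen wins 4–1.
  Chen vs Fay: Chen wins 4–1.
  Gus vs Fay: Fay wins 3–2.
Copeland scores (wins − losses):
  Hira: 2 − 1 = 1
  Chen: 3 − 0 = 3
  Gus: 0 − 3 = -3
  Fay: 1 − 2 = -1
Chen has the best Copeland score.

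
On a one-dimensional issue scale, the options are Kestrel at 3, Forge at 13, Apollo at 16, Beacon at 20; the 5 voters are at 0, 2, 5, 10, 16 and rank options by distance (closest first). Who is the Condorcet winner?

Kestrel

With single-peaked preferences on a line, the Condorcet winner is the candidate closest to the median voter.
The median voter (position 5) is closest to Kestrel at 3.
Check: Kestrel vs Forge — voters closer to Kestrel: 3 of 5.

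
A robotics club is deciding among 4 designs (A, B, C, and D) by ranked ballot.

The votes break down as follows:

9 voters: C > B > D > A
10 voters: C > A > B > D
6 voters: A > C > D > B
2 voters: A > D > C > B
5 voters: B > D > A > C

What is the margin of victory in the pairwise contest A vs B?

4

Ballots ranking A above B: 10+6+2 = 18.
Ballots ranking B above A: 9+5 = 14.
A wins 18–14, a margin of 4.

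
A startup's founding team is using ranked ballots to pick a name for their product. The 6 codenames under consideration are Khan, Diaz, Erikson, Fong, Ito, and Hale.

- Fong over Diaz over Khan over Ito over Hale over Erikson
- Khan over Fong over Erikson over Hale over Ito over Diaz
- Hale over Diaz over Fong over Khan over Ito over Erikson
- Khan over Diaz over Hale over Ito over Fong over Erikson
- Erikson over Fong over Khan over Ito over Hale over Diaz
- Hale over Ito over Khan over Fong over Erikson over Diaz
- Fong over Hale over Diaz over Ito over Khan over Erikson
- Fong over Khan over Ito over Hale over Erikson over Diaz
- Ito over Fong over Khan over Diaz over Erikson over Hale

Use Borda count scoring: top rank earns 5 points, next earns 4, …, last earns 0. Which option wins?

Fong

Borda scores:
  Khan: 3 + 5 + 2 + 5 + 3 + 3 + 1 + 4 + 3 = 29
  Diaz: 4 + 0 + 4 + 4 + 0 + 0 + 3 + 0 + 2 = 17
  Erikson: 0 + 3 + 0 + 0 + 5 + 1 + 0 + 1 + 1 = 11
  Fong: 5 + 4 + 3 + 1 + 4 + 2 + 5 + 5 + 4 = 33
  Ito: 2 + 1 + 1 + 2 + 2 + 4 + 2 + 3 + 5 = 22
  Hale: 1 + 2 + 5 + 3 + 1 + 5 + 4 + 2 + 0 = 23
Fong has the highest total.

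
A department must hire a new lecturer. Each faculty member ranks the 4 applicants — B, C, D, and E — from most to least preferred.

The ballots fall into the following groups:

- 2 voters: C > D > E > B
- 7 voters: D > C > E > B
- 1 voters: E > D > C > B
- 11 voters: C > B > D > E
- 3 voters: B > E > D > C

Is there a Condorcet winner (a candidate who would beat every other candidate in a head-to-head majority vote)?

Head-to-head results (24 voters total):
B vs C: C wins 21–3.
B vs D: B wins 14–10.
B vs E: B wins 14–10.
C vs D: C wins 13–11.
C vs E: C wins 20–4.
D vs E: D wins 20–4.
C beats each rival — B (21–3), D (13–11), E (20–4) — so C is the Condorcet winner.

Yes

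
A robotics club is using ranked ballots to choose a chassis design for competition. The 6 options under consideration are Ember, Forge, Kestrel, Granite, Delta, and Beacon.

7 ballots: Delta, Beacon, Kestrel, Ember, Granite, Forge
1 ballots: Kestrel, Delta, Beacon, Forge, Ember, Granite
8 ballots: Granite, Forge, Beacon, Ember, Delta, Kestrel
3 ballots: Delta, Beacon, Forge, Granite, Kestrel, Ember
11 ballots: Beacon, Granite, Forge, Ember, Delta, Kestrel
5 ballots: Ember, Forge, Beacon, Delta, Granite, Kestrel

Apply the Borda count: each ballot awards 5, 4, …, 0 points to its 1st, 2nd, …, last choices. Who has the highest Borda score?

Borda scores:
  Ember: 7·2 + 1 + 8·2 + 3·0 + 11·2 + 5·5 = 78
  Forge: 7·0 + 2 + 8·4 + 3·3 + 11·3 + 5·4 = 96
  Kestrel: 7·3 + 5 + 8·0 + 3·1 + 11·0 + 5·0 = 29
  Granite: 7·1 + 0 + 8·5 + 3·2 + 11·4 + 5·1 = 102
  Delta: 7·5 + 4 + 8·1 + 3·5 + 11·1 + 5·2 = 83
  Beacon: 7·4 + 3 + 8·3 + 3·4 + 11·5 + 5·3 = 137
Beacon has the highest total.

Beacon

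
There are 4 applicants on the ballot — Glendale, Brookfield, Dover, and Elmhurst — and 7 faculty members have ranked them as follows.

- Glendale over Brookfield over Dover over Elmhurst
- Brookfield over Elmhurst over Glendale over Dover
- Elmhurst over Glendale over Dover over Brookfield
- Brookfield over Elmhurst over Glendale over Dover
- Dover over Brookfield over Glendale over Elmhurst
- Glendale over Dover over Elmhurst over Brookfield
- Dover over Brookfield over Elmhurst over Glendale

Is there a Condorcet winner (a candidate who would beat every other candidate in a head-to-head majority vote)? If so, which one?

There is no Condorcet winner

Head-to-head results (7 voters total):
Glendale vs Brookfield: Brookfield wins 4–3.
Glendale vs Dover: Glendale wins 5–2.
Glendale vs Elmhurst: Elmhurst wins 4–3.
Brookfield vs Dover: Dover wins 4–3.
Brookfield vs Elmhurst: Brookfield wins 5–2.
Dover vs Elmhurst: Dover wins 4–3.
No candidate beats all others: Glendale beats Dover beats Brookfield beats Glendale, a majority cycle.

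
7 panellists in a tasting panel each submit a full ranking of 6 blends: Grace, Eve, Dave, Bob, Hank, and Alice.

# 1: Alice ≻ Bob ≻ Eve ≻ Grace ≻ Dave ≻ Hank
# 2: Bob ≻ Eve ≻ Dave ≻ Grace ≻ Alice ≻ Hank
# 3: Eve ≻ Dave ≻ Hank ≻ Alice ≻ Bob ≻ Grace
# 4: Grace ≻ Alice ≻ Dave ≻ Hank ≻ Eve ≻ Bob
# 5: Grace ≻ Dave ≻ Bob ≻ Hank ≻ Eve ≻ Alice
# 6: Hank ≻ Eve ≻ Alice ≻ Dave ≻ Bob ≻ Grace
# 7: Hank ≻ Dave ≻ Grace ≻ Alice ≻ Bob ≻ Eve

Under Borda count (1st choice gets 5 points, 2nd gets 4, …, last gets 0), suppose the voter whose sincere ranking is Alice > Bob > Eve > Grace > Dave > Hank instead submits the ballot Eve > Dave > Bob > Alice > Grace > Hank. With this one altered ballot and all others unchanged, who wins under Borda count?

Dave

Borda totals with the altered ballot: Grace 16, Eve 20, Dave 24, Bob 14, Hank 17, Alice 14.
The winner is unchanged: still Dave.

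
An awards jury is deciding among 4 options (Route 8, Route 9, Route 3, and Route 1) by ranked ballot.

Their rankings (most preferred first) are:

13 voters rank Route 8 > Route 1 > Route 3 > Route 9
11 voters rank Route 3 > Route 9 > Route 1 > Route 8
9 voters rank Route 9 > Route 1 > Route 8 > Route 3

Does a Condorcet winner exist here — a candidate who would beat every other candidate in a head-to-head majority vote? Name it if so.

Head-to-head results (33 voters total):
Route 8 vs Route 9: Route 9 wins 20–13.
Route 8 vs Route 3: Route 8 wins 22–11.
Route 8 vs Route 1: Route 1 wins 20–13.
Route 9 vs Route 3: Route 3 wins 24–9.
Route 9 vs Route 1: Route 9 wins 20–13.
Route 3 vs Route 1: Route 1 wins 22–11.
No candidate beats all others: Route 8 beats Route 3 beats Route 9 beats Route 8, a majority cycle.

There is no Condorcet winner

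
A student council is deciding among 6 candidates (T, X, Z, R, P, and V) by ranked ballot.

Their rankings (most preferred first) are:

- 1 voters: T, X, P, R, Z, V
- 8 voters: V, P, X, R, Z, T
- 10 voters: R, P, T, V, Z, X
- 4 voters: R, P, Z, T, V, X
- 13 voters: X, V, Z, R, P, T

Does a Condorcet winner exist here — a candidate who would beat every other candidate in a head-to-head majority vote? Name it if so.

Head-to-head results (36 voters total):
T vs X: X wins 21–15.
T vs Z: Z wins 25–11.
T vs R: R wins 35–1.
T vs P: P wins 35–1.
T vs V: V wins 21–15.
X vs Z: X wins 22–14.
X vs R: X wins 22–14.
X vs P: P wins 22–14.
X vs V: V wins 22–14.
Z vs R: R wins 23–13.
Z vs P: P wins 23–13.
Z vs V: V wins 31–5.
R vs P: R wins 27–9.
R vs V: V wins 21–15.
P vs V: V wins 21–15.
V beats each rival — T (21–15), X (22–14), Z (31–5), R (21–15), P (21–15) — so V is the Condorcet winner.

V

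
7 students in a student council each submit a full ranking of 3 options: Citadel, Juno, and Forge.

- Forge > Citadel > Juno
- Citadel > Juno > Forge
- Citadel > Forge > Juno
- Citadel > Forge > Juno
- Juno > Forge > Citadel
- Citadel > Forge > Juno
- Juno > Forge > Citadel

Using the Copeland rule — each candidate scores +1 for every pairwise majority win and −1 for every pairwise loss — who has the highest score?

Pairwise results:
  Citadel vs Juno: Citadel wins 5–2.
  Citadel vs Forge: Citadel wins 4–3.
  Juno vs Forge: Forge wins 4–3.
Copeland scores (wins − losses):
  Citadel: 2 − 0 = 2
  Juno: 0 − 2 = -2
  Forge: 1 − 1 = 0
Citadel has the best Copeland score.

Citadel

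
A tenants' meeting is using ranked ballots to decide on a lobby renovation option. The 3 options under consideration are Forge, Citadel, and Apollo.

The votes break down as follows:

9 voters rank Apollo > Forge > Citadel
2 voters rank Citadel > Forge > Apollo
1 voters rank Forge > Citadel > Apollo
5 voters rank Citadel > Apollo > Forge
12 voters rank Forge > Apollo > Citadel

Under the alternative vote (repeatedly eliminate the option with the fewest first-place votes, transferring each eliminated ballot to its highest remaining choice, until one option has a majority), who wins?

Round 1: Forge 13, Apollo 9, Citadel 7. Citadel has the fewest and is eliminated.
Round 2: Forge 15, Apollo 14. Forge has a majority.

Forge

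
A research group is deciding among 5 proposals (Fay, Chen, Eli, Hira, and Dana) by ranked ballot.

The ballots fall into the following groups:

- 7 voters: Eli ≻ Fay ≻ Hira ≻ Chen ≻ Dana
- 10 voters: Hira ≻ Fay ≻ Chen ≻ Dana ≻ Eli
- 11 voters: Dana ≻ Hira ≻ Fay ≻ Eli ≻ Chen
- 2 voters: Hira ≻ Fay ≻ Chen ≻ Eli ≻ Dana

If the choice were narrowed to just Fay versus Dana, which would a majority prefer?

Fay

Ballots ranking Fay above Dana: 7+10+2 = 19.
Ballots ranking Dana above Fay: 11.
Fay wins the head-to-head, 19–11.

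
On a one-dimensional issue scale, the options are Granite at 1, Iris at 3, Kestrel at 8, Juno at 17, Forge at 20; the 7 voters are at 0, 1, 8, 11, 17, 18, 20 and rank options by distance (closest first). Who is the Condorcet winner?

With single-peaked preferences on a line, the Condorcet winner is the candidate closest to the median voter.
The median voter (position 11) is closest to Kestrel at 8.
Check: Kestrel vs Granite — voters closer to Kestrel: 5 of 7.

Kestrel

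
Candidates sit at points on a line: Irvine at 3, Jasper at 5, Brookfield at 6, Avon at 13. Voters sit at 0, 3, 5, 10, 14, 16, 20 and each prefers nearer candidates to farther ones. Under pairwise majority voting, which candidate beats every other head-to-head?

Avon

With single-peaked preferences on a line, the Condorcet winner is the candidate closest to the median voter.
The median voter (position 10) is closest to Avon at 13.
Check: Avon vs Irvine — voters closer to Avon: 4 of 7.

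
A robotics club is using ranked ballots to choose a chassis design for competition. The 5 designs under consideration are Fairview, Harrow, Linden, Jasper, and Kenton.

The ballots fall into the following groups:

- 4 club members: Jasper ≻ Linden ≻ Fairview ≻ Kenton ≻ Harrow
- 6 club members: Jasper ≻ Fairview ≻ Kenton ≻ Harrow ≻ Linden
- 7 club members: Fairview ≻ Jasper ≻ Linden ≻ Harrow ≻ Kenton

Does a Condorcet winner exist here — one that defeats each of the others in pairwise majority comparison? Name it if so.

Head-to-head results (17 voters total):
Fairview vs Harrow: Fairview wins 17–0.
Fairview vs Linden: Fairview wins 13–4.
Fairview vs Jasper: Jasper wins 10–7.
Fairview vs Kenton: Fairview wins 17–0.
Harrow vs Linden: Linden wins 11–6.
Harrow vs Jasper: Jasper wins 17–0.
Harrow vs Kenton: Kenton wins 10–7.
Linden vs Jasper: Jasper wins 17–0.
Linden vs Kenton: Linden wins 11–6.
Jasper vs Kenton: Jasper wins 17–0.
Jasper beats each rival — Fairview (10–7), Harrow (17–0), Linden (17–0), Kenton (17–0) — so Jasper is the Condorcet winner.

Jasper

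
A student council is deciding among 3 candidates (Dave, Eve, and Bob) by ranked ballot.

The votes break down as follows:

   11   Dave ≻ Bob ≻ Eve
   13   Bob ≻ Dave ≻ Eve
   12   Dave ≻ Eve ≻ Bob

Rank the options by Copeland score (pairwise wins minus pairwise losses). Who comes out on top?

Dave

Pairwise results:
  Dave vs Eve: Dave wins 36–0.
  Dave vs Bob: Dave wins 23–13.
  Eve vs Bob: Bob wins 24–12.
Copeland scores (wins − losses):
  Dave: 2 − 0 = 2
  Eve: 0 − 2 = -2
  Bob: 1 − 1 = 0
Dave has the best Copeland score.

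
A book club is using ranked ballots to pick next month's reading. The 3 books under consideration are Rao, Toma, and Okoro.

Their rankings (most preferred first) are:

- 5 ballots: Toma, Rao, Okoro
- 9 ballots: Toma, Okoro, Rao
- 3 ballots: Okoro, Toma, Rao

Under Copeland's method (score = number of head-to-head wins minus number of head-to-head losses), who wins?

Toma

Pairwise results:
  Rao vs Toma: Toma wins 17–0.
  Rao vs Okoro: Okoro wins 12–5.
  Toma vs Okoro: Toma wins 14–3.
Copeland scores (wins − losses):
  Rao: 0 − 2 = -2
  Toma: 2 − 0 = 2
  Okoro: 1 − 1 = 0
Toma has the best Copeland score.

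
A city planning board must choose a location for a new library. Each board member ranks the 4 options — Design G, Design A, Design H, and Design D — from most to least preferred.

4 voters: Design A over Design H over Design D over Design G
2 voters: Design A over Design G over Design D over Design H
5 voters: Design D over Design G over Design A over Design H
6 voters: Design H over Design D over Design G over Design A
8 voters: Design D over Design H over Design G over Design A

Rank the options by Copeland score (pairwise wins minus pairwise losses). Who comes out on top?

Design D

Pairwise results:
  Design G vs Design A: Design G wins 19–6.
  Design G vs Design H: Design H wins 18–7.
  Design G vs Design D: Design D wins 23–2.
  Design A vs Design H: Design H wins 14–11.
  Design A vs Design D: Design D wins 19–6.
  Design H vs Design D: Design D wins 15–10.
Copeland scores (wins − losses):
  Design G: 1 − 2 = -1
  Design A: 0 − 3 = -3
  Design H: 2 − 1 = 1
  Design D: 3 − 0 = 3
Design D has the best Copeland score.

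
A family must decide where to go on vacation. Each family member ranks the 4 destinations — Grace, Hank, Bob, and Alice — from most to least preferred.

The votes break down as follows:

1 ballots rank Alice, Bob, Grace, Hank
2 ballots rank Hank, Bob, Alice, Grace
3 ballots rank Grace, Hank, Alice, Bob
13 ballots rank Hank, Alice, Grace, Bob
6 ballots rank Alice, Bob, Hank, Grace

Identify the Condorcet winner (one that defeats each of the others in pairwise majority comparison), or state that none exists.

Hank

Head-to-head results (25 voters total):
Grace vs Hank: Hank wins 21–4.
Grace vs Bob: Grace wins 16–9.
Grace vs Alice: Alice wins 22–3.
Hank vs Bob: Hank wins 18–7.
Hank vs Alice: Hank wins 18–7.
Bob vs Alice: Alice wins 23–2.
Hank beats each rival — Grace (21–4), Bob (18–7), Alice (18–7) — so Hank is the Condorcet winner.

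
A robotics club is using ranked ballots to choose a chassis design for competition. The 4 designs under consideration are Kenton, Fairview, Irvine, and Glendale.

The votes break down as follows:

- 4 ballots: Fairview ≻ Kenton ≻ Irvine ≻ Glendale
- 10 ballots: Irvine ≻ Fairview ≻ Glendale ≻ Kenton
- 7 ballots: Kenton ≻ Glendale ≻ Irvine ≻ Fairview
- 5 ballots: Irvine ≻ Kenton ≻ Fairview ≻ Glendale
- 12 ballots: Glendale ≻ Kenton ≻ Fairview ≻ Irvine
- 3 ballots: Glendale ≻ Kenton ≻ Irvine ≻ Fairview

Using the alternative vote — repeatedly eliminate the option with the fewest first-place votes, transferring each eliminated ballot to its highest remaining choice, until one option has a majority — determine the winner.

Round 1: Irvine 15, Glendale 15, Kenton 7, Fairview 4. Fairview has the fewest and is eliminated.
Round 2: Irvine 15, Glendale 15, Kenton 11. Kenton has the fewest and is eliminated.
Round 3: Glendale 22, Irvine 19. Glendale has a majority.

Glendale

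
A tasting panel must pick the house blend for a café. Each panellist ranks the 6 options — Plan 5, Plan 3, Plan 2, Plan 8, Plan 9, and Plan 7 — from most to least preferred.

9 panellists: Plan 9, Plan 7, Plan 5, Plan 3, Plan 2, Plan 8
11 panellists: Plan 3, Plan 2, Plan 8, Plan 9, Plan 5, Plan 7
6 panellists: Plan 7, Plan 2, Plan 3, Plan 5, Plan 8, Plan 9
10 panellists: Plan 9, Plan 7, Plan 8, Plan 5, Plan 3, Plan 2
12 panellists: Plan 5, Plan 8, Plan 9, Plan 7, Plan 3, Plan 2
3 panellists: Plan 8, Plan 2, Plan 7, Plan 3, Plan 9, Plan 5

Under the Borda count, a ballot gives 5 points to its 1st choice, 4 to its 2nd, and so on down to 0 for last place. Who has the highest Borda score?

Borda scores:
  Plan 5: 9·3 + 11·1 + 6·2 + 10·2 + 12·5 + 3·0 = 130
  Plan 3: 9·2 + 11·5 + 6·3 + 10·1 + 12·1 + 3·2 = 119
  Plan 2: 9·1 + 11·4 + 6·4 + 10·0 + 12·0 + 3·4 = 89
  Plan 8: 9·0 + 11·3 + 6·1 + 10·3 + 12·4 + 3·5 = 132
  Plan 9: 9·5 + 11·2 + 6·0 + 10·5 + 12·3 + 3·1 = 156
  Plan 7: 9·4 + 11·0 + 6·5 + 10·4 + 12·2 + 3·3 = 139
Plan 9 has the highest total.

Plan 9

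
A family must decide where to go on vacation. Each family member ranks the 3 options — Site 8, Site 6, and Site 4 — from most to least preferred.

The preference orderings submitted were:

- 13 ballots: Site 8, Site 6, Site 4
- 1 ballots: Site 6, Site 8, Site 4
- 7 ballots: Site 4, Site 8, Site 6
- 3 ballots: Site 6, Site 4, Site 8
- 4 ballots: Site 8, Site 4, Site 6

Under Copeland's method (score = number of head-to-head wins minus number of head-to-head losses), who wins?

Site 8

Pairwise results:
  Site 8 vs Site 6: Site 8 wins 24–4.
  Site 8 vs Site 4: Site 8 wins 18–10.
  Site 6 vs Site 4: Site 6 wins 17–11.
Copeland scores (wins − losses):
  Site 8: 2 − 0 = 2
  Site 6: 1 − 1 = 0
  Site 4: 0 − 2 = -2
Site 8 has the best Copeland score.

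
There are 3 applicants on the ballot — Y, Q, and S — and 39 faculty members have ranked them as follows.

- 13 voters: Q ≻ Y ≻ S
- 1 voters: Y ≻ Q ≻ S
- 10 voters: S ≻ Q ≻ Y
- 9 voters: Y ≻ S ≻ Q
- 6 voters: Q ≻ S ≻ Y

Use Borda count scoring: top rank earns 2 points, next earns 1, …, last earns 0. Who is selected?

Borda scores:
  Y: 13·1 + 2 + 10·0 + 9·2 + 6·0 = 33
  Q: 13·2 + 1 + 10·1 + 9·0 + 6·2 = 49
  S: 13·0 + 0 + 10·2 + 9·1 + 6·1 = 35
Q has the highest total.

Q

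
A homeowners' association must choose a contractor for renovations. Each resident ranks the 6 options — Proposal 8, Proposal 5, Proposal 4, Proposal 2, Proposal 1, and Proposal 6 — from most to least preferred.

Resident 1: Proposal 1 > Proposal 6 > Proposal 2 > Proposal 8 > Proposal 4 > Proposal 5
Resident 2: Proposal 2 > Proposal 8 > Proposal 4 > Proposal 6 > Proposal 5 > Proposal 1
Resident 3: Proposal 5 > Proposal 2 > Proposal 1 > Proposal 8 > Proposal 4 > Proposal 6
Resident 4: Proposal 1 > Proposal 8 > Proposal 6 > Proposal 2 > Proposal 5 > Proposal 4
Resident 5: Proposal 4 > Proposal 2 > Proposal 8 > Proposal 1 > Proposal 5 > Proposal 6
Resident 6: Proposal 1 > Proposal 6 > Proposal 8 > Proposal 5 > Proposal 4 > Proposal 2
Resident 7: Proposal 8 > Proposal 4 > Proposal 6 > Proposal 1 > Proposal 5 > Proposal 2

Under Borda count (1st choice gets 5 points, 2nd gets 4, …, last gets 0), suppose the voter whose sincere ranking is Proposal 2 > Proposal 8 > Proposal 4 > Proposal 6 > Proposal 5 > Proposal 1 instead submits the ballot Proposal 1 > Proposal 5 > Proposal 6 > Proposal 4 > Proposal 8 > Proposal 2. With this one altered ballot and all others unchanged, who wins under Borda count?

Borda totals with the altered ballot: Proposal 8 20, Proposal 5 14, Proposal 4 14, Proposal 2 13, Proposal 1 27, Proposal 6 17.
The switch changes the winner from Proposal 8 to Proposal 1.

Proposal 1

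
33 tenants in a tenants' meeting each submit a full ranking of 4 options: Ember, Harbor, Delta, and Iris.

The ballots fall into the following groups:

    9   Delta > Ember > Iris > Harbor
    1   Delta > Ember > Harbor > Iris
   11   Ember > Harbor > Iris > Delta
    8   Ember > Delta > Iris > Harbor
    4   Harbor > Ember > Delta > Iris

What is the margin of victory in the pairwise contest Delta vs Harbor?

3

Ballots ranking Delta above Harbor: 9+1+8 = 18.
Ballots ranking Harbor above Delta: 11+4 = 15.
Delta wins 18–15, a margin of 3.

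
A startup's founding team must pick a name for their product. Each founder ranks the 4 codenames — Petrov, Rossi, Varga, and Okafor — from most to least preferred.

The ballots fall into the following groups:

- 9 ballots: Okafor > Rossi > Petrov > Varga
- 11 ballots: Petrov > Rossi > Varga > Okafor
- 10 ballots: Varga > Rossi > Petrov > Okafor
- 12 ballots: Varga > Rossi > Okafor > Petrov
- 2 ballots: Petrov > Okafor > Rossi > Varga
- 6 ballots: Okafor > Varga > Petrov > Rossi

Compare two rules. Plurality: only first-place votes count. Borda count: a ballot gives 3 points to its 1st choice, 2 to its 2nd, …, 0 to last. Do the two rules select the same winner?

Plurality first-place counts: Petrov 13, Rossi 0, Varga 22, Okafor 15 → Varga.
Borda totals: Petrov 64, Rossi 86, Varga 89, Okafor 61 → Varga.
The two rules agree on Varga.

Yes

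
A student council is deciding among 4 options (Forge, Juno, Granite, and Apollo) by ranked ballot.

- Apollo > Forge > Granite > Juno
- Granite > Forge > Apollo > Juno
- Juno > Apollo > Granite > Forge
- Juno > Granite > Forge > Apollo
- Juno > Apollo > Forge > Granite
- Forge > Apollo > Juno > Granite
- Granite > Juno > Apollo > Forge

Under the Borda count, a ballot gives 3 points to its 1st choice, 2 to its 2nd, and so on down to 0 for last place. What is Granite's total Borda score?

10

Borda scores:
  Forge: 2 + 2 + 0 + 1 + 1 + 3 + 0 = 9
  Juno: 0 + 0 + 3 + 3 + 3 + 1 + 2 = 12
  Granite: 1 + 3 + 1 + 2 + 0 + 0 + 3 = 10
  Apollo: 3 + 1 + 2 + 0 + 2 + 2 + 1 = 11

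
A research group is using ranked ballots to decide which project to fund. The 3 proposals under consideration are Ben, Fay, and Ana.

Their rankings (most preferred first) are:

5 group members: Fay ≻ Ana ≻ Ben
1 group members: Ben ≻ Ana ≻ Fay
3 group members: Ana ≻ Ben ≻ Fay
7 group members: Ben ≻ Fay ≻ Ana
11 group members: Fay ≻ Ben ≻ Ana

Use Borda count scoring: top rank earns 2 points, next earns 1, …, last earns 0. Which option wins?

Fay

Borda scores:
  Ben: 5·0 + 2 + 3·1 + 7·2 + 11·1 = 30
  Fay: 5·2 + 0 + 3·0 + 7·1 + 11·2 = 39
  Ana: 5·1 + 1 + 3·2 + 7·0 + 11·0 = 12
Fay has the highest total.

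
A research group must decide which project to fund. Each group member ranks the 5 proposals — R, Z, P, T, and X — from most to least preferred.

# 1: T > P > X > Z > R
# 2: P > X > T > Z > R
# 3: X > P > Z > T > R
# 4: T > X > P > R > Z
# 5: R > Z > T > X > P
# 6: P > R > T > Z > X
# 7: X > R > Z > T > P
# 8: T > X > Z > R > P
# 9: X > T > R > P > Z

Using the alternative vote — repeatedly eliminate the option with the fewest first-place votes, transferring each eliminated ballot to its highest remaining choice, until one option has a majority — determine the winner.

Round 1: T 3, X 3, P 2, R 1, Z 0. Z has the fewest and is eliminated.
Round 2: T 3, X 3, P 2, R 1. R has the fewest and is eliminated.
Round 3: T 4, X 3, P 2. P has the fewest and is eliminated.
Round 4: T 5, X 4. T has a majority.

T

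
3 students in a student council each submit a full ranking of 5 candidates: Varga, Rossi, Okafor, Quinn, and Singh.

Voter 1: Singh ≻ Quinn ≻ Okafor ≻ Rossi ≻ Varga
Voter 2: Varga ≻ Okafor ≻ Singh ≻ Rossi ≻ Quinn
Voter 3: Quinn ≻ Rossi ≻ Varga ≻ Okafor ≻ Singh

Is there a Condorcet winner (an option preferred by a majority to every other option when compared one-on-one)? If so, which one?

Head-to-head results (3 voters total):
Varga vs Rossi: Rossi wins 2–1.
Varga vs Okafor: Varga wins 2–1.
Varga vs Quinn: Quinn wins 2–1.
Varga vs Singh: Varga wins 2–1.
Rossi vs Okafor: Okafor wins 2–1.
Rossi vs Quinn: Quinn wins 2–1.
Rossi vs Singh: Singh wins 2–1.
Okafor vs Quinn: Quinn wins 2–1.
Okafor vs Singh: Okafor wins 2–1.
Quinn vs Singh: Singh wins 2–1.
No candidate beats all others: Varga beats Okafor beats Rossi beats Varga, a majority cycle.

There is no Condorcet winner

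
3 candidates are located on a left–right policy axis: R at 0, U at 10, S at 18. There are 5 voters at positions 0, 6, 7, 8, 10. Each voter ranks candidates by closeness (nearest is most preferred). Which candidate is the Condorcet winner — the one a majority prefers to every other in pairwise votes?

With single-peaked preferences on a line, the Condorcet winner is the candidate closest to the median voter.
The median voter (position 7) is closest to U at 10.
Check: U vs S — voters closer to U: 5 of 5.

U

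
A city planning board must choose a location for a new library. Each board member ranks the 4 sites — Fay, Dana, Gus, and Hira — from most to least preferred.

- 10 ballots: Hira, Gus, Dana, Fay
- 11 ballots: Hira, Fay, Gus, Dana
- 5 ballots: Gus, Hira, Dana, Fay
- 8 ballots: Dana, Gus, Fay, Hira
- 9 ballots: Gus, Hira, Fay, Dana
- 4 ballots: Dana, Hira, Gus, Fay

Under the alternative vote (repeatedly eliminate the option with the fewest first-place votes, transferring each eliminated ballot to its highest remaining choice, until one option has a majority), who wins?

Hira

Round 1: Hira 21, Gus 14, Dana 12, Fay 0. Fay has the fewest and is eliminated.
Round 2: Hira 21, Gus 14, Dana 12. Dana has the fewest and is eliminated.
Round 3: Hira 25, Gus 22. Hira has a majority.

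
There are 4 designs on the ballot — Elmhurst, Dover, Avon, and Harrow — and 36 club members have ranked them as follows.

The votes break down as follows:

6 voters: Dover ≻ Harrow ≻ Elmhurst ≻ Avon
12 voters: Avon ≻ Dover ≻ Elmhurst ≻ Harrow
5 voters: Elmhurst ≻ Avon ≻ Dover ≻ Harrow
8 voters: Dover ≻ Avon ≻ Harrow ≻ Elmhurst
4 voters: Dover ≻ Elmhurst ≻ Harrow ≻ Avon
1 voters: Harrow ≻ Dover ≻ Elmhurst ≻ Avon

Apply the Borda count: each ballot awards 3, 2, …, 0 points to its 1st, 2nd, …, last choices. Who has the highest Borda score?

Borda scores:
  Elmhurst: 6·1 + 12·1 + 5·3 + 8·0 + 4·2 + 1 = 42
  Dover: 6·3 + 12·2 + 5·1 + 8·3 + 4·3 + 2 = 85
  Avon: 6·0 + 12·3 + 5·2 + 8·2 + 4·0 + 0 = 62
  Harrow: 6·2 + 12·0 + 5·0 + 8·1 + 4·1 + 3 = 27
Dover has the highest total.

Dover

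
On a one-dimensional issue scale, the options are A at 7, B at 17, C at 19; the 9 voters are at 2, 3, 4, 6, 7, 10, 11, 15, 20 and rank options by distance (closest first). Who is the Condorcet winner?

A

With single-peaked preferences on a line, the Condorcet winner is the candidate closest to the median voter.
The median voter (position 7) is closest to A at 7.
Check: A vs B — voters closer to A: 7 of 9.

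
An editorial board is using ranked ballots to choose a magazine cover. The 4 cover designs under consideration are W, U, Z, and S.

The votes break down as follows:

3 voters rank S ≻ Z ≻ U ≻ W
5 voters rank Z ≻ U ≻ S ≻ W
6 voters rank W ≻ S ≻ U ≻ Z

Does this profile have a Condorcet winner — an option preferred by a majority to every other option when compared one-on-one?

Yes

Head-to-head results (14 voters total):
W vs U: U wins 8–6.
W vs Z: Z wins 8–6.
W vs S: S wins 8–6.
U vs Z: Z wins 8–6.
U vs S: S wins 9–5.
Z vs S: S wins 9–5.
S beats each rival — W (8–6), U (9–5), Z (9–5) — so S is the Condorcet winner.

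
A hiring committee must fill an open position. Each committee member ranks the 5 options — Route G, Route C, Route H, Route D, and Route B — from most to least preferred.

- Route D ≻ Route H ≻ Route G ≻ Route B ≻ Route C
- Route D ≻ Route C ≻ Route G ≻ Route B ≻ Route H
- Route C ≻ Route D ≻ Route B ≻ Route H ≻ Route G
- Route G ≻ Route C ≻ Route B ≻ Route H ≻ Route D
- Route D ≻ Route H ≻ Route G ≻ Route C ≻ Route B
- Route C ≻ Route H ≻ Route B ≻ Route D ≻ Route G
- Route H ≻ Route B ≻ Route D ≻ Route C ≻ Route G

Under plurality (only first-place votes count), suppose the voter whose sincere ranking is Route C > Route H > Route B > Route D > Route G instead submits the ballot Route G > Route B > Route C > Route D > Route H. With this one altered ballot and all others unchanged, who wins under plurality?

Route D

First-place totals with the altered ballot: Route G 2, Route C 1, Route H 1, Route D 3, Route B 0.
The winner is unchanged: still Route D.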